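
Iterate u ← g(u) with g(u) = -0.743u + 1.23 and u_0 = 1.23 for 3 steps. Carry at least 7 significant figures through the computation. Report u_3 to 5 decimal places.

u_1 = g(1.230000) = 0.316110
u_2 = g(0.316110) = 0.995130
u_3 = g(0.995130) = 0.490618

0.49062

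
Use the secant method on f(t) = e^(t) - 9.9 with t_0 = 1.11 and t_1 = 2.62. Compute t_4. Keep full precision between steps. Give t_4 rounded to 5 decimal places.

f(t_0) = -6.865642, f(t_1) = 3.835724
t_2 = 2.620000 - (3.835724)·(2.620000 - 1.110000)/(3.835724 - (-6.865642)) = 2.078766; f(t_2) = -1.905402
t_3 = 2.078766 - (-1.905402)·(2.078766 - 2.620000)/(-1.905402 - (3.835724)) = 2.258394; f(t_3) = -0.332286
t_4 = 2.258394 - (-0.332286)·(2.258394 - 2.078766)/(-0.332286 - (-1.905402)) = 2.296337; f(t_4) = 0.037712

2.29634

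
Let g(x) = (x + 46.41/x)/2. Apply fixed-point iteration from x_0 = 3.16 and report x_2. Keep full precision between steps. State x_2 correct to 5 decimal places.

x_1 = g(3.160000) = 8.923354
x_2 = g(8.923354) = 7.062157

7.06216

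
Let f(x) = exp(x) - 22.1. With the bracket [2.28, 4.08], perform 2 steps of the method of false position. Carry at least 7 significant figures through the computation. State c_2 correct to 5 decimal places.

False-position update: c = (a·f(b) − b·f(a))/(f(b) − f(a)); replace the endpoint whose sign matches f(c).
f(2.280000) = -12.323320, f(4.080000) = 37.045470
step 1: c = 2.729312, f(c) = -6.777663 < 0 → new bracket [2.729312, 4.080000]
step 2: c = 2.938208, f(c) = -3.218012 < 0 → new bracket [2.938208, 4.080000]

2.93821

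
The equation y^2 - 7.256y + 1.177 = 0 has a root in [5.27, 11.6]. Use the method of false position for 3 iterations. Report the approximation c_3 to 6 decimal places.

6.941721

False-position update: c = (a·f(b) − b·f(a))/(f(b) − f(a)); replace the endpoint whose sign matches f(c).
f(5.270000) = -9.289220, f(11.600000) = 51.567400
step 1: c = 6.236218, f(c) = -5.182583 < 0 → new bracket [6.236218, 11.600000]
step 2: c = 6.726055, f(c) = -2.387439 < 0 → new bracket [6.726055, 11.600000]
step 3: c = 6.941721, f(c) = -1.004634 < 0 → new bracket [6.941721, 11.600000]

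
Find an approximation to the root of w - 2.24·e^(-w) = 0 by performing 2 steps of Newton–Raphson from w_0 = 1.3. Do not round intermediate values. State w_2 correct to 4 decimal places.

Newton update: w ← w − f(w)/f'(w).
f'(w) = 1 + 2.24·e^(-w)
w_0 = 1.300000: f = 0.689529, f' = 1.610471 → w_1 = 1.300000 - (0.689529)/(1.610471) = 0.871847
w_1 = 0.871847: f = -0.064874, f' = 1.936720 → w_2 = 0.871847 - (-0.064874)/(1.936720) = 0.905343

0.9053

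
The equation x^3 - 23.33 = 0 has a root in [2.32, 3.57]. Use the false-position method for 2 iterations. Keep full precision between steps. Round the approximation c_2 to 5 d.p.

f(2.320000) = -10.842832, f(3.570000) = 22.169293
step 1: c = 2.730562, f(c) = -2.971004 < 0 → new bracket [2.730562, 3.570000]
step 2: c = 2.829765, f(c) = -0.670467 < 0 → new bracket [2.829765, 3.570000]

2.82976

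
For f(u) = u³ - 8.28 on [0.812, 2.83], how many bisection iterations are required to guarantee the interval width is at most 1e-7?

25

Initial width b − a = 2.83 − 0.812 = 2.018000.
After n steps the width is (b−a)/2^n; need (b−a)/2^n ≤ 1e-7.
So n ≥ log₂(2.018000/1e-7) = log₂(20180000.0000) ≈ 24.2664.
Hence n = 25.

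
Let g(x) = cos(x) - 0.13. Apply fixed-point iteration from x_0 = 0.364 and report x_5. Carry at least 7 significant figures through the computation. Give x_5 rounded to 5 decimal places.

0.68106

x_1 = g(0.364000) = 0.804480
x_2 = g(0.804480) = 0.563486
x_3 = g(0.563486) = 0.715398
x_4 = g(0.715398) = 0.624832
x_5 = g(0.624832) = 0.681061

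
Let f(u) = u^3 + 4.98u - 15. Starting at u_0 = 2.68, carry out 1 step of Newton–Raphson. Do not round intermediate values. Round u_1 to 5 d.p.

f'(u) = 3u^2 + 4.98
u_0 = 2.680000: f = 17.595232, f' = 26.527200 → u_1 = 2.680000 - (17.595232)/(26.527200) = 2.016710

2.01671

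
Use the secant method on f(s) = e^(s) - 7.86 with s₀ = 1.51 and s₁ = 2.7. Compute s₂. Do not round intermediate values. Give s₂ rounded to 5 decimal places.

f(s_0) = -3.333269, f(s_1) = 7.019732
s_2 = 2.700000 - (7.019732)·(2.700000 - 1.510000)/(7.019732 - (-3.333269)) = 1.893134; f(s_2) = -1.219851

1.89313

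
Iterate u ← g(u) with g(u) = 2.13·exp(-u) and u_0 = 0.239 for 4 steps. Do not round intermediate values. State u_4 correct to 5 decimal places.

0.50947

u_1 = g(0.239000) = 1.677194
u_2 = g(1.677194) = 0.398092
u_3 = g(0.398092) = 1.430508
u_4 = g(1.430508) = 0.509469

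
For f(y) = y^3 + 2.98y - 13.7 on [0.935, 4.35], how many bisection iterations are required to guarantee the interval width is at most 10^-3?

12

Initial width b − a = 4.35 − 0.935 = 3.415000.
After n steps the width is (b−a)/2^n; need (b−a)/2^n ≤ 10^-3.
So n ≥ log₂(3.415000/10^-3) = log₂(3415.0000) ≈ 11.7377.
Hence n = 12.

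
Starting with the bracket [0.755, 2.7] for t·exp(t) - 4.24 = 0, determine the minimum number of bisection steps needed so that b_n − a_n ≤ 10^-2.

8

Initial width b − a = 2.7 − 0.755 = 1.945000.
After n steps the width is (b−a)/2^n; need (b−a)/2^n ≤ 10^-2.
So n ≥ log₂(1.945000/10^-2) = log₂(194.5000) ≈ 7.6036.
Hence n = 8.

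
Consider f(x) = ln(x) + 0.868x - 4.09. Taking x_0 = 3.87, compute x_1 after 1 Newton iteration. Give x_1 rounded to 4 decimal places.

3.3174

f'(x) = 1/x + 0.868
x_0 = 3.870000: f = 0.622415, f' = 1.126398 → x_1 = 3.870000 - (0.622415)/(1.126398) = 3.317429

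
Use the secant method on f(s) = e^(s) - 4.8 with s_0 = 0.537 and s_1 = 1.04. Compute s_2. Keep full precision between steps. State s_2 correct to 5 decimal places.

1.92640

f(s_0) = -3.089133, f(s_1) = -1.970783
s_2 = 1.040000 - (-1.970783)·(1.040000 - 0.537000)/(-1.970783 - (-3.089133)) = 1.926398; f(s_2) = 2.064740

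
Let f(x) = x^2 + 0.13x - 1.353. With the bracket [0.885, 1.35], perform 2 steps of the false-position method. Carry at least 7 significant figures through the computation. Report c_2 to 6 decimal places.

f(0.885000) = -0.454725, f(1.350000) = 0.645000
step 1: c = 1.077273, f(c) = -0.052438 < 0 → new bracket [1.077273, 1.350000]
step 2: c = 1.097778, f(c) = -0.005172 < 0 → new bracket [1.097778, 1.350000]

1.097778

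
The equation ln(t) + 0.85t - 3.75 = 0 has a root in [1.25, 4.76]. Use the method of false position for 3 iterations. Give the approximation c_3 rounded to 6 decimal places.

False-position update: c = (a·f(b) − b·f(a))/(f(b) − f(a)); replace the endpoint whose sign matches f(c).
f(1.250000) = -2.464356, f(4.760000) = 1.856248
step 1: c = 3.252010, f(c) = 0.193481 > 0 → new bracket [1.250000, 3.252010]
step 2: c = 3.106270, f(c) = 0.023753 > 0 → new bracket [1.250000, 3.106270]
step 3: c = 3.088550, f(c) = 0.002969 > 0 → new bracket [1.250000, 3.088550]

3.088550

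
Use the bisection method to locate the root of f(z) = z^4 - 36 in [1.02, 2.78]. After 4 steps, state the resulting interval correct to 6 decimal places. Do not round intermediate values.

f(1.020000) = -34.917568, f(2.780000) = 23.728167 (opposite signs)
step 1: m = 1.900000, f(m) = -22.967900 < 0 → root in [1.900000, 2.780000]
step 2: m = 2.340000, f(m) = -6.017805 < 0 → root in [2.340000, 2.780000]
step 3: m = 2.560000, f(m) = 6.949673 > 0 → root in [2.340000, 2.560000]
step 4: m = 2.450000, f(m) = 0.030006 > 0 → root in [2.340000, 2.450000]

[2.340000, 2.450000]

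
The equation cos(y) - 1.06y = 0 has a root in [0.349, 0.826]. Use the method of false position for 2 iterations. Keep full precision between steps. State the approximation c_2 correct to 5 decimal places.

f(0.349000) = 0.569775, f(0.826000) = -0.197738
step 1: c = 0.703108, f(c) = 0.017541 > 0 → new bracket [0.703108, 0.826000]
step 2: c = 0.713122, f(c) = 0.000414 > 0 → new bracket [0.713122, 0.826000]

0.71312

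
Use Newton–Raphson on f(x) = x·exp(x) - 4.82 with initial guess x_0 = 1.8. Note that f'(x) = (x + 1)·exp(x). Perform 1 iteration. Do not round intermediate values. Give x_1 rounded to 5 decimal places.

1.44169

x_0 = 1.800000: f = 6.069365, f' = 16.939013 → x_1 = 1.800000 - (6.069365)/(16.939013) = 1.441693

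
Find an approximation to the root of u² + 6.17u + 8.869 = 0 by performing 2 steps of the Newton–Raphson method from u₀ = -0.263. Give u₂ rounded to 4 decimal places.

-2.1097

f'(u) = 2u + 6.17
u_0 = -0.263000: f = 7.315459, f' = 5.644000 → u_1 = -0.263000 - (7.315459)/(5.644000) = -1.559148
u_1 = -1.559148: f = 1.679999, f' = 3.051704 → u_2 = -1.559148 - (1.679999)/(3.051704) = -2.109660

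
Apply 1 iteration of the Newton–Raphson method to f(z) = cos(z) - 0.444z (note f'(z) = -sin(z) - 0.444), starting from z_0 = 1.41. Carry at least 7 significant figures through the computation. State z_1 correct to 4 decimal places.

1.0844

z_0 = 1.410000: f = -0.465936, f' = -1.431100 → z_1 = 1.410000 - (-0.465936)/(-1.431100) = 1.084421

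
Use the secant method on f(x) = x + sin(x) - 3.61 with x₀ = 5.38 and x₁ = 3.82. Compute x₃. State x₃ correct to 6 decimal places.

Secant update: x_(k+1) = x_k − f(x_k)·(x_k − x_(k-1))/(f(x_k) − f(x_(k-1))).
f(x_0) = 0.984697, f(x_1) = -0.417554
x_2 = 3.820000 - (-0.417554)·(3.820000 - 5.380000)/(-0.417554 - (0.984697)) = 4.284527; f(x_2) = -0.235328
x_3 = 4.284527 - (-0.235328)·(4.284527 - 3.820000)/(-0.235328 - (-0.417554)) = 4.884420; f(x_3) = 0.289181

4.884420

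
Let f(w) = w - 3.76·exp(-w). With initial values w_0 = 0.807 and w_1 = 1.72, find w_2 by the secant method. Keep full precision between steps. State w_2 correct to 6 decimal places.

f(w_0) = -0.870692, f(w_1) = 1.046711
w_2 = 1.720000 - (1.046711)·(1.720000 - 0.807000)/(1.046711 - (-0.870692)) = 1.221593; f(w_2) = 0.113294

1.221593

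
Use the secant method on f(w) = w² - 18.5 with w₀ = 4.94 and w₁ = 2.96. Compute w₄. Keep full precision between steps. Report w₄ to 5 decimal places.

f(w_0) = 5.903600, f(w_1) = -9.738400
w_2 = 2.960000 - (-9.738400)·(2.960000 - 4.940000)/(-9.738400 - (5.903600)) = 4.192709; f(w_2) = -0.921192
w_3 = 4.192709 - (-0.921192)·(4.192709 - 2.960000)/(-0.921192 - (-9.738400)) = 4.321498; f(w_3) = 0.175346
w_4 = 4.321498 - (0.175346)·(4.321498 - 4.192709)/(0.175346 - (-0.921192)) = 4.300904; f(w_4) = -0.002228

4.30090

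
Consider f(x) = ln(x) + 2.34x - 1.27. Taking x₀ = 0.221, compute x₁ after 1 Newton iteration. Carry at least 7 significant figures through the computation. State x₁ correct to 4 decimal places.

0.5506

f'(x) = 1/x + 2.34
x_0 = 0.221000: f = -2.262453, f' = 6.864887 → x_1 = 0.221000 - (-2.262453)/(6.864887) = 0.550569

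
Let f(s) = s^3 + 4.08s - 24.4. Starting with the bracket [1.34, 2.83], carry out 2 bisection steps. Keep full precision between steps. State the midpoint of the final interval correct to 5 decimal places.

2.27125

f(1.340000) = -16.526696, f(2.830000) = 9.811587 (opposite signs)
step 1: m = 2.085000, f(m) = -6.829236 < 0 → root in [2.085000, 2.830000]
step 2: m = 2.457500, f(m) = 0.468195 > 0 → root in [2.085000, 2.457500]
Midpoint of [2.085000, 2.457500] = 2.271250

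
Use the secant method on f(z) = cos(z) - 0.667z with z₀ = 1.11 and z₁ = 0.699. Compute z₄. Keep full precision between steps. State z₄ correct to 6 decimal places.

0.914647

f(z_0) = -0.295708, f(z_1) = 0.299253
z_2 = 0.699000 - (0.299253)·(0.699000 - 1.110000)/(0.299253 - (-0.295708)) = 0.905724; f(z_2) = 0.012998
z_3 = 0.905724 - (0.012998)·(0.905724 - 0.699000)/(0.012998 - (0.299253)) = 0.915111; f(z_3) = -0.000676
z_4 = 0.915111 - (-0.000676)·(0.915111 - 0.905724)/(-0.000676 - (0.012998)) = 0.914647; f(z_4) = 0.000001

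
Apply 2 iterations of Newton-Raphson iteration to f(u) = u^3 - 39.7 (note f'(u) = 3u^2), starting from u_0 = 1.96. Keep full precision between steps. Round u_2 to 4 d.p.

u_0 = 1.960000: f = -32.170464, f' = 11.524800 → u_1 = 1.960000 - (-32.170464)/(11.524800) = 4.751412
u_1 = 4.751412: f = 67.567472, f' = 67.727745 → u_2 = 4.751412 - (67.567472)/(67.727745) = 3.753778

3.7538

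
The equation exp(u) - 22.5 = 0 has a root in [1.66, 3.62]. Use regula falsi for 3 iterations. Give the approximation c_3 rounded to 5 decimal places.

f(1.660000) = -17.240689, f(3.620000) = 14.837568
step 1: c = 2.713416, f(c) = -7.419296 < 0 → new bracket [2.713416, 3.620000]
step 2: c = 3.015625, f(c) = -2.098170 < 0 → new bracket [3.015625, 3.620000]
step 3: c = 3.090501, f(c) = -0.511915 < 0 → new bracket [3.090501, 3.620000]

3.09050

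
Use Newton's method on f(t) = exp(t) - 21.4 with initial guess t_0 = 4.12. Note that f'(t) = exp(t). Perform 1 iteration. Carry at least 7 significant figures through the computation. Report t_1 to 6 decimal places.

t_0 = 4.120000: f = 40.159242, f' = 61.559242 → t_1 = 4.120000 - (40.159242)/(61.559242) = 3.467633

3.467633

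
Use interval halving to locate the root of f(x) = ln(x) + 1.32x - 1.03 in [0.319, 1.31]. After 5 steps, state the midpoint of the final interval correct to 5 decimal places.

f(0.319000) = -1.751484, f(1.310000) = 0.969227 (opposite signs)
step 1: m = 0.814500, f(m) = -0.160041 < 0 → root in [0.814500, 1.310000]
step 2: m = 1.062250, f(m) = 0.432559 > 0 → root in [0.814500, 1.062250]
step 3: m = 0.938375, f(m) = 0.145049 > 0 → root in [0.814500, 0.938375]
step 4: m = 0.876437, f(m) = -0.004992 < 0 → root in [0.876437, 0.938375]
step 5: m = 0.907406, f(m) = 0.070611 > 0 → root in [0.876437, 0.907406]
Midpoint of [0.876437, 0.907406] = 0.891922

0.89192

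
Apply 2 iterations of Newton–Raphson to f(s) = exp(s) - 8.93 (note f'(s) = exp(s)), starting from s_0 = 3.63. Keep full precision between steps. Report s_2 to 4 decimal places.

s_0 = 3.630000: f = 28.782817, f' = 37.712817 → s_1 = 3.630000 - (28.782817)/(37.712817) = 2.866790
s_1 = 2.866790: f = 8.650486, f' = 17.580486 → s_2 = 2.866790 - (8.650486)/(17.580486) = 2.374739

2.3747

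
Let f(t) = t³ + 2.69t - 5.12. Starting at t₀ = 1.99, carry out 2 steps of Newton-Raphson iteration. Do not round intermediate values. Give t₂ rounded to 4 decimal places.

1.2435

Newton update: t ← t − f(t)/f'(t).
f'(t) = 3t² + 2.69
t_0 = 1.990000: f = 8.113699, f' = 14.570300 → t_1 = 1.990000 - (8.113699)/(14.570300) = 1.433134
t_1 = 1.433134: f = 1.678609, f' = 8.851623 → t_2 = 1.433134 - (1.678609)/(8.851623) = 1.243496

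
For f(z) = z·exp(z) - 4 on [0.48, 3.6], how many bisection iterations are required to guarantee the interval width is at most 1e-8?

Initial width b − a = 3.6 − 0.48 = 3.120000.
After n steps the width is (b−a)/2^n; need (b−a)/2^n ≤ 1e-8.
So n ≥ log₂(3.120000/1e-8) = log₂(312000000.0000) ≈ 28.2170.
Hence n = 29.

29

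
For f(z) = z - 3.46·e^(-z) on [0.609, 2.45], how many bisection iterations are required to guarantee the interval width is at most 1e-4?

Initial width b − a = 2.45 − 0.609 = 1.841000.
After n steps the width is (b−a)/2^n; need (b−a)/2^n ≤ 1e-4.
So n ≥ log₂(1.841000/1e-4) = log₂(18410.0000) ≈ 14.1682.
Hence n = 15.

15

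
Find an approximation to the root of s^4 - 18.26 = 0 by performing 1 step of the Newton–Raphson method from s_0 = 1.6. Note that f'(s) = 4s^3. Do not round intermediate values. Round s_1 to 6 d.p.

Newton update: s ← s − f(s)/f'(s).
s_0 = 1.600000: f = -11.706400, f' = 16.384000 → s_1 = 1.600000 - (-11.706400)/(16.384000) = 2.314502

2.314502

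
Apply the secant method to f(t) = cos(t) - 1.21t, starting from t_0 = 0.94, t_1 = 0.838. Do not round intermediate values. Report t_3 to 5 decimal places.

0.65560

f(t_0) = -0.547612, f(t_1) = -0.345029
t_2 = 0.838000 - (-0.345029)·(0.838000 - 0.940000)/(-0.345029 - (-0.547612)) = 0.664278; f(t_2) = -0.016415
t_3 = 0.664278 - (-0.016415)·(0.664278 - 0.838000)/(-0.016415 - (-0.345029)) = 0.655601; f(t_3) = -0.000595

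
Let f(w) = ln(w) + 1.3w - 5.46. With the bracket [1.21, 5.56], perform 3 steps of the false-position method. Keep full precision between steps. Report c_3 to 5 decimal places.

3.28666

False-position update: c = (a·f(b) − b·f(a))/(f(b) − f(a)); replace the endpoint whose sign matches f(c).
f(1.210000) = -3.696380, f(5.560000) = 3.483598
step 1: c = 3.449457, f(c) = 0.262511 > 0 → new bracket [1.210000, 3.449457]
step 2: c = 3.300960, f(c) = 0.025462 > 0 → new bracket [1.210000, 3.300960]
step 3: c = 3.286656, f(c) = 0.002523 > 0 → new bracket [1.210000, 3.286656]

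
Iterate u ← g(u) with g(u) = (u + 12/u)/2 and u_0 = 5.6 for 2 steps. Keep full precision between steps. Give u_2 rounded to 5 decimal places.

3.48553

u_1 = g(5.600000) = 3.871429
u_2 = g(3.871429) = 3.485530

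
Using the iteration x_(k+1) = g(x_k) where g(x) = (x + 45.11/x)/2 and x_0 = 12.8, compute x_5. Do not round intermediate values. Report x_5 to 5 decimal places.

6.71640

x_1 = g(12.800000) = 8.162109
x_2 = g(8.162109) = 6.844433
x_3 = g(6.844433) = 6.717595
x_4 = g(6.717595) = 6.716398
x_5 = g(6.716398) = 6.716398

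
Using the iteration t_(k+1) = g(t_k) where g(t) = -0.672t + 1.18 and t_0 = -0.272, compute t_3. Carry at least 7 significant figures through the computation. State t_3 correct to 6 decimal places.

t_1 = g(-0.272000) = 1.362784
t_2 = g(1.362784) = 0.264209
t_3 = g(0.264209) = 1.002451

1.002451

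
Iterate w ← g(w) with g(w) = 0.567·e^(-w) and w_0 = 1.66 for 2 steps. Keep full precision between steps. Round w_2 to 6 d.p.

w_1 = g(1.660000) = 0.107809
w_2 = g(0.107809) = 0.509052

0.509052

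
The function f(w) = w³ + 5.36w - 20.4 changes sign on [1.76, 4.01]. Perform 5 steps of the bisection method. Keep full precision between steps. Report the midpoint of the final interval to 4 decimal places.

2.0764

f(1.760000) = -5.514624, f(4.010000) = 65.574801 (opposite signs)
step 1: m = 2.885000, f(m) = 19.076104 > 0 → root in [1.760000, 2.885000]
step 2: m = 2.322500, f(m) = 4.576180 > 0 → root in [1.760000, 2.322500]
step 3: m = 2.041250, f(m) = -0.953620 < 0 → root in [2.041250, 2.322500]
step 4: m = 2.181875, f(m) = 1.681837 > 0 → root in [2.041250, 2.181875]
step 5: m = 2.111562, f(m) = 0.332791 > 0 → root in [2.041250, 2.111562]
Midpoint of [2.041250, 2.111562] = 2.076406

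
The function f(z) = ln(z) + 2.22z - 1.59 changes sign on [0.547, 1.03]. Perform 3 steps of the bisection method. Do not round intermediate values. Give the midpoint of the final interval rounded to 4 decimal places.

0.8187

f(0.547000) = -0.978966, f(1.030000) = 0.726159 (opposite signs)
step 1: m = 0.788500, f(m) = -0.077153 < 0 → root in [0.788500, 1.030000]
step 2: m = 0.909250, f(m) = 0.333400 > 0 → root in [0.788500, 0.909250]
step 3: m = 0.848875, f(m) = 0.130659 > 0 → root in [0.788500, 0.848875]
Midpoint of [0.788500, 0.848875] = 0.818688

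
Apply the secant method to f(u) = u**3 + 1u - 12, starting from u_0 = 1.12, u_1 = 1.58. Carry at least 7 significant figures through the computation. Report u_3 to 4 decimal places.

f(u_0) = -9.475072, f(u_1) = -6.475688
u_2 = 1.580000 - (-6.475688)·(1.580000 - 1.120000)/(-6.475688 - (-9.475072)) = 2.573143; f(u_2) = 7.610085
u_3 = 2.573143 - (7.610085)·(2.573143 - 1.580000)/(7.610085 - (-6.475688)) = 2.036580; f(u_3) = -1.516382

2.0366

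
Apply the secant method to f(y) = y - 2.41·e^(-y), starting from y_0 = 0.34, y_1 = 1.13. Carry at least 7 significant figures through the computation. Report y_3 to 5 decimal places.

0.93945

f(y_0) = -1.375366, f(y_1) = 0.351490
y_2 = 1.130000 - (0.351490)·(1.130000 - 0.340000)/(0.351490 - (-1.375366)) = 0.969201; f(y_2) = 0.054880
y_3 = 0.969201 - (0.054880)·(0.969201 - 1.130000)/(0.054880 - (0.351490)) = 0.939449; f(y_3) = -0.002483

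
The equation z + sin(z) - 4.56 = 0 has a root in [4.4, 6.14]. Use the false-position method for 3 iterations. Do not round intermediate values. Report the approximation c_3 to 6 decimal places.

f(4.400000) = -1.111602, f(6.140000) = 1.437303
step 1: c = 5.158831, f(c) = -0.303159 < 0 → new bracket [5.158831, 6.140000]
step 2: c = 5.329733, f(c) = -0.045685 < 0 → new bracket [5.329733, 6.140000]
step 3: c = 5.354695, f(c) = -0.006022 < 0 → new bracket [5.354695, 6.140000]

5.354695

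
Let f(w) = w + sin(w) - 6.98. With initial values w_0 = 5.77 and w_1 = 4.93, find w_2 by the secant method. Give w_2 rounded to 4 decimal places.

f(w_0) = -1.700955, f(w_1) = -3.026416
w_2 = 4.930000 - (-3.026416)·(4.930000 - 5.770000)/(-3.026416 - (-1.700955)) = 6.847966; f(w_2) = 0.403196

6.8480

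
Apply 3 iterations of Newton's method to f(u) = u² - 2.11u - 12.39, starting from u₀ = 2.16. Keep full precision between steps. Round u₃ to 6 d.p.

Newton update: u ← u − f(u)/f'(u).
f'(u) = 2u - 2.11
u_0 = 2.160000: f = -12.282000, f' = 2.210000 → u_1 = 2.160000 - (-12.282000)/(2.210000) = 7.717466
u_1 = 7.717466: f = 30.885429, f' = 13.324932 → u_2 = 7.717466 - (30.885429)/(13.324932) = 5.399598
u_2 = 5.399598: f = 5.372510, f' = 8.689197 → u_3 = 5.399598 - (5.372510)/(8.689197) = 4.781301

4.781301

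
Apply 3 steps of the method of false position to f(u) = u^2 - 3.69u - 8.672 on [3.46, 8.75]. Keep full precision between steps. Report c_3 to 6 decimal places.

f(3.460000) = -9.467800, f(8.750000) = 35.603000
step 1: c = 4.571244, f(c) = -4.643618 < 0 → new bracket [4.571244, 8.750000]
step 2: c = 5.053385, f(c) = -1.782290 < 0 → new bracket [5.053385, 8.750000]
step 3: c = 5.229616, f(c) = -0.620400 < 0 → new bracket [5.229616, 8.750000]

5.229616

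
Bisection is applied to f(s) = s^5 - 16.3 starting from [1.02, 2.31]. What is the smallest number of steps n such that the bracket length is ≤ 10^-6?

21

Initial width b − a = 2.31 − 1.02 = 1.290000.
After n steps the width is (b−a)/2^n; need (b−a)/2^n ≤ 10^-6.
So n ≥ log₂(1.290000/10^-6) = log₂(1290000.0000) ≈ 20.2989.
Hence n = 21.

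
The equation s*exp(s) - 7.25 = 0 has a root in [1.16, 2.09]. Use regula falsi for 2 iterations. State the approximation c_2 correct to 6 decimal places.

f(1.160000) = -3.549677, f(2.090000) = 9.647473
step 1: c = 1.410145, f(c) = -1.473272 < 0 → new bracket [1.410145, 2.090000]
step 2: c = 1.500212, f(c) = -0.525092 < 0 → new bracket [1.500212, 2.090000]

1.500212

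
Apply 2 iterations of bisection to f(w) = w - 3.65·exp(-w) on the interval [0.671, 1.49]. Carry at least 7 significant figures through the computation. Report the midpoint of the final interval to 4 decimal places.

f(0.671000) = -1.194870, f(1.490000) = 0.667390 (opposite signs)
step 1: m = 1.080500, f(m) = -0.158404 < 0 → root in [1.080500, 1.490000]
step 2: m = 1.285250, f(m) = 0.275728 > 0 → root in [1.080500, 1.285250]
Midpoint of [1.080500, 1.285250] = 1.182875

1.1829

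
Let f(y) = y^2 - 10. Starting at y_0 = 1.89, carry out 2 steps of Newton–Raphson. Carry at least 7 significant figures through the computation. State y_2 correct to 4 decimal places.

3.1878

f'(y) = 2y
y_0 = 1.890000: f = -6.427900, f' = 3.780000 → y_1 = 1.890000 - (-6.427900)/(3.780000) = 3.590503
y_1 = 3.590503: f = 2.891709, f' = 7.181005 → y_2 = 3.590503 - (2.891709)/(7.181005) = 3.187814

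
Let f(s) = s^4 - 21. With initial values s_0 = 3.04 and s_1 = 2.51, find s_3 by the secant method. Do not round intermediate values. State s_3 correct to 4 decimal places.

2.1734

Secant update: s_(k+1) = s_k − f(s_k)·(s_k − s_(k-1))/(f(s_k) − f(s_(k-1))).
f(s_0) = 64.407171, f(s_1) = 18.691260
s_2 = 2.510000 - (18.691260)·(2.510000 - 3.040000)/(18.691260 - (64.407171)) = 2.293306; f(s_2) = 6.659731
s_3 = 2.293306 - (6.659731)·(2.293306 - 2.510000)/(6.659731 - (18.691260)) = 2.173361; f(s_3) = 1.311420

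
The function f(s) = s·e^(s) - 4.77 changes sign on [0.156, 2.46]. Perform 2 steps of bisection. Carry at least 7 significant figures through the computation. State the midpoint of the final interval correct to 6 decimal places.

1.020000

f(0.156000) = -4.587663, f(2.460000) = 24.023836 (opposite signs)
step 1: m = 1.308000, f(m) = 0.067990 > 0 → root in [0.156000, 1.308000]
step 2: m = 0.732000, f(m) = -3.248000 < 0 → root in [0.732000, 1.308000]
Midpoint of [0.732000, 1.308000] = 1.020000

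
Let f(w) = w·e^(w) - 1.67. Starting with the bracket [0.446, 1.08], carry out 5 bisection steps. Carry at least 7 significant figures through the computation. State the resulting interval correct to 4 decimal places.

f(0.446000) = -0.973325, f(1.080000) = 1.510254 (opposite signs)
step 1: m = 0.763000, f(m) = -0.033593 < 0 → root in [0.763000, 1.080000]
step 2: m = 0.921500, f(m) = 0.645782 > 0 → root in [0.763000, 0.921500]
step 3: m = 0.842250, f(m) = 0.285355 > 0 → root in [0.763000, 0.842250]
step 4: m = 0.802625, f(m) = 0.120970 > 0 → root in [0.763000, 0.802625]
step 5: m = 0.782812, f(m) = 0.042493 > 0 → root in [0.763000, 0.782812]

[0.7630, 0.7828]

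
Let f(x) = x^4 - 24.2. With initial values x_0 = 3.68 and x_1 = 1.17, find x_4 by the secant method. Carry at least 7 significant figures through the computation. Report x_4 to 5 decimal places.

f(x_0) = 159.196598, f(x_1) = -22.326113
x_2 = 1.170000 - (-22.326113)·(1.170000 - 3.680000)/(-22.326113 - (159.196598)) = 1.478714; f(x_2) = -19.418806
x_3 = 1.478714 - (-19.418806)·(1.478714 - 1.170000)/(-19.418806 - (-22.326113)) = 3.540708; f(x_3) = 132.966736
x_4 = 3.540708 - (132.966736)·(3.540708 - 1.478714)/(132.966736 - (-19.418806)) = 1.741478; f(x_4) = -15.002455

1.74148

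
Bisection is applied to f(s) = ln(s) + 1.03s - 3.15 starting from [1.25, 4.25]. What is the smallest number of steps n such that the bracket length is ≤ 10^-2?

Initial width b − a = 4.25 − 1.25 = 3.000000.
After n steps the width is (b−a)/2^n; need (b−a)/2^n ≤ 10^-2.
So n ≥ log₂(3.000000/10^-2) = log₂(300.0000) ≈ 8.2288.
Hence n = 9.

9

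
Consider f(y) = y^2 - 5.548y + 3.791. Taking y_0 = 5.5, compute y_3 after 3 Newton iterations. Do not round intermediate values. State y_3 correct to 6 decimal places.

4.749875

f'(y) = 2y - 5.548
y_0 = 5.500000: f = 3.527000, f' = 5.452000 → y_1 = 5.500000 - (3.527000)/(5.452000) = 4.853081
y_1 = 4.853081: f = 0.418504, f' = 4.158163 → y_2 = 4.853081 - (0.418504)/(4.158163) = 4.752435
y_2 = 4.752435: f = 0.010130, f' = 3.956870 → y_3 = 4.752435 - (0.010130)/(3.956870) = 4.749875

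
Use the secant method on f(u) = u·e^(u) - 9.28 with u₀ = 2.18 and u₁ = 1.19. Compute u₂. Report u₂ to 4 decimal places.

f(u_0) = 10.004948, f(u_1) = -5.368373
u_2 = 1.190000 - (-5.368373)·(1.190000 - 2.180000)/(-5.368373 - (10.004948)) = 1.535709; f(u_2) = -2.147224

1.5357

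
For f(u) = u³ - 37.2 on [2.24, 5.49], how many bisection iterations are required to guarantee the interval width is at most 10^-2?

Initial width b − a = 5.49 − 2.24 = 3.250000.
After n steps the width is (b−a)/2^n; need (b−a)/2^n ≤ 10^-2.
So n ≥ log₂(3.250000/10^-2) = log₂(325.0000) ≈ 8.3443.
Hence n = 9.

9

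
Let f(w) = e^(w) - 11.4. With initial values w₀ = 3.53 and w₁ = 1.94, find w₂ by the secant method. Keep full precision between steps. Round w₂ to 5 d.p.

f(w_0) = 22.723968, f(w_1) = -4.441249
w_2 = 1.940000 - (-4.441249)·(1.940000 - 3.530000)/(-4.441249 - (22.723968)) = 2.199950; f(w_2) = -2.375442

2.19995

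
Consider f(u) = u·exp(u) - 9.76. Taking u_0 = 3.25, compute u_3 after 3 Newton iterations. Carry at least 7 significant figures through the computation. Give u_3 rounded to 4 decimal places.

1.7941

Newton update: u ← u − f(u)/f'(u).
f'(u) = (u + 1)·exp(u)
u_0 = 3.250000: f = 74.058605, f' = 109.608945 → u_1 = 3.250000 - (74.058605)/(109.608945) = 2.574338
u_1 = 2.574338: f = 24.022075, f' = 46.904701 → u_2 = 2.574338 - (24.022075)/(46.904701) = 2.062192
u_2 = 2.062192: f = 6.455390, f' = 24.078573 → u_3 = 2.062192 - (6.455390)/(24.078573) = 1.794095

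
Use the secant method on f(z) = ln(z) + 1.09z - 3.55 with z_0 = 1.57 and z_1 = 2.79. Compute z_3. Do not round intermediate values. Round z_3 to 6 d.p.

2.438573

Secant update: z_(k+1) = z_k − f(z_k)·(z_k − z_(k-1))/(f(z_k) − f(z_(k-1))).
f(z_0) = -1.387624, f(z_1) = 0.517142
z_2 = 2.790000 - (0.517142)·(2.790000 - 1.570000)/(0.517142 - (-1.387624)) = 2.458772; f(z_2) = 0.029723
z_3 = 2.458772 - (0.029723)·(2.458772 - 2.790000)/(0.029723 - (0.517142)) = 2.438573; f(z_3) = -0.000542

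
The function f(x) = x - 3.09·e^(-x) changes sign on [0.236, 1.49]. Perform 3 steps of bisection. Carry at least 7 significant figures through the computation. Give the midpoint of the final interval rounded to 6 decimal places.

1.098125

f(0.236000) = -2.204422, f(1.490000) = 0.793598 (opposite signs)
step 1: m = 0.863000, f(m) = -0.440654 < 0 → root in [0.863000, 1.490000]
step 2: m = 1.176500, f(m) = 0.223680 > 0 → root in [0.863000, 1.176500]
step 3: m = 1.019750, f(m) = -0.094767 < 0 → root in [1.019750, 1.176500]
Midpoint of [1.019750, 1.176500] = 1.098125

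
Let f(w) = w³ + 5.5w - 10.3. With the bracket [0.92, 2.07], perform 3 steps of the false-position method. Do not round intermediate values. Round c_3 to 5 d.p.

False-position update: c = (a·f(b) − b·f(a))/(f(b) − f(a)); replace the endpoint whose sign matches f(c).
f(0.920000) = -4.461312, f(2.070000) = 9.954743
step 1: c = 1.275889, f(c) = -1.205605 < 0 → new bracket [1.275889, 2.070000]
step 2: c = 1.361673, f(c) = -0.286048 < 0 → new bracket [1.361673, 2.070000]
step 3: c = 1.381458, f(c) = -0.065569 < 0 → new bracket [1.381458, 2.070000]

1.38146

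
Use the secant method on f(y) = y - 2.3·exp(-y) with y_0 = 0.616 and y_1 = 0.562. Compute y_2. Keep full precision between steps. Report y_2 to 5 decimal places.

0.89110

Secant update: y_(k+1) = y_k − f(y_k)·(y_k − y_(k-1))/(f(y_k) − f(y_(k-1))).
f(y_0) = -0.626231, f(y_1) = -0.749156
y_2 = 0.562000 - (-0.749156)·(0.562000 - 0.616000)/(-0.749156 - (-0.626231)) = 0.891099; f(y_2) = -0.052371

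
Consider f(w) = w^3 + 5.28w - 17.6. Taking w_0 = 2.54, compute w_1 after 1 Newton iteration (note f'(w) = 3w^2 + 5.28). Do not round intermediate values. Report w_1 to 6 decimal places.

2.044836

Newton update: w ← w − f(w)/f'(w).
w_0 = 2.540000: f = 12.198264, f' = 24.634800 → w_1 = 2.540000 - (12.198264)/(24.634800) = 2.044836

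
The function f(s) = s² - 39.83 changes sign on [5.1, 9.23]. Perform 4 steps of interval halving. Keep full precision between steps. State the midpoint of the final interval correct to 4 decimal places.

f(5.100000) = -13.820000, f(9.230000) = 45.362900 (opposite signs)
step 1: m = 7.165000, f(m) = 11.507225 > 0 → root in [5.100000, 7.165000]
step 2: m = 6.132500, f(m) = -2.222444 < 0 → root in [6.132500, 7.165000]
step 3: m = 6.648750, f(m) = 4.375877 > 0 → root in [6.132500, 6.648750]
step 4: m = 6.390625, f(m) = 1.010088 > 0 → root in [6.132500, 6.390625]
Midpoint of [6.132500, 6.390625] = 6.261563

6.2616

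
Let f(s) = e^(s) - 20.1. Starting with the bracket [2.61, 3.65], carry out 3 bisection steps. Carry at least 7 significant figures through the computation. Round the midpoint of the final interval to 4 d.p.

f(2.610000) = -6.500949, f(3.650000) = 18.374666 (opposite signs)
step 1: m = 3.130000, f(m) = 2.773980 > 0 → root in [2.610000, 3.130000]
step 2: m = 2.870000, f(m) = -2.462982 < 0 → root in [2.870000, 3.130000]
step 3: m = 3.000000, f(m) = -0.014463 < 0 → root in [3.000000, 3.130000]
Midpoint of [3.000000, 3.130000] = 3.065000

3.0650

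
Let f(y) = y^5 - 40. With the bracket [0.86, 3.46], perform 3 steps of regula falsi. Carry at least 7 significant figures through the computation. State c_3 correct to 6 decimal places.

f(0.860000) = -39.529573, f(3.460000) = 455.884455
step 1: c = 1.067457, f(c) = -38.614039 < 0 → new bracket [1.067457, 3.460000]
step 2: c = 1.254284, f(c) = -36.895591 < 0 → new bracket [1.254284, 3.460000]
step 3: c = 1.419431, f(c) = -34.238027 < 0 → new bracket [1.419431, 3.460000]

1.419431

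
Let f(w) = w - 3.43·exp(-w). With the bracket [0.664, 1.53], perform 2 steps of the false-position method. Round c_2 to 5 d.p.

1.12569

False-position update: c = (a·f(b) − b·f(a))/(f(b) − f(a)); replace the endpoint whose sign matches f(c).
f(0.664000) = -1.101723, f(1.530000) = 0.787283
step 1: c = 1.169076, f(c) = 0.103534 > 0 → new bracket [0.664000, 1.169076]
step 2: c = 1.125689, f(c) = 0.012899 > 0 → new bracket [0.664000, 1.125689]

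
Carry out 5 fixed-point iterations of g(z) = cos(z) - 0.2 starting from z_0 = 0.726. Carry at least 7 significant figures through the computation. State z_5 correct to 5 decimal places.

z_1 = g(0.726000) = 0.547836
z_2 = g(0.547836) = 0.653654
z_3 = g(0.653654) = 0.593867
z_4 = g(0.593867) = 0.628783
z_5 = g(0.628783) = 0.608744

0.60874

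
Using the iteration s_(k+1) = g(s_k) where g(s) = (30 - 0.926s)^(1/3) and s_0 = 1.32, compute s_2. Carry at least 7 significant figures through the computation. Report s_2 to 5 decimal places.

3.00600

s_1 = g(1.320000) = 3.064446
s_2 = g(3.064446) = 3.006000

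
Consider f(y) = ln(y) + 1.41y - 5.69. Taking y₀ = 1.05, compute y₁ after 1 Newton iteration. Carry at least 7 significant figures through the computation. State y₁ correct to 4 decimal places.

f'(y) = 1/y + 1.41
y_0 = 1.050000: f = -4.160710, f' = 2.362381 → y_1 = 1.050000 - (-4.160710)/(2.362381) = 2.811236

2.8112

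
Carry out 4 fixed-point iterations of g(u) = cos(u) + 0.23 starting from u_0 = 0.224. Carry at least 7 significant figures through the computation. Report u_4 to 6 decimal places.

u_1 = g(0.224000) = 1.205017
u_2 = g(1.205017) = 0.587677
u_3 = g(0.587677) = 1.062231
u_4 = g(1.062231) = 0.716925

0.716925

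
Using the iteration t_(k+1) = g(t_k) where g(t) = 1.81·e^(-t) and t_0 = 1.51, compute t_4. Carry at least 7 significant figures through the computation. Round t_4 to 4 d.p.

t_1 = g(1.510000) = 0.399847
t_2 = g(0.399847) = 1.213465
t_3 = g(1.213465) = 0.537870
t_4 = g(0.537870) = 1.057023

1.0570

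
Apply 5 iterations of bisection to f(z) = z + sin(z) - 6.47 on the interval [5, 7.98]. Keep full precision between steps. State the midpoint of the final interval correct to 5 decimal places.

f(5.000000) = -2.428924, f(7.980000) = 2.502070 (opposite signs)
step 1: m = 6.490000, f(m) = 0.225344 > 0 → root in [5.000000, 6.490000]
step 2: m = 5.745000, f(m) = -1.237579 < 0 → root in [5.745000, 6.490000]
step 3: m = 6.117500, f(m) = -0.517428 < 0 → root in [6.117500, 6.490000]
step 4: m = 6.303750, f(m) = -0.145687 < 0 → root in [6.303750, 6.490000]
step 5: m = 6.396875, f(m) = 0.040320 > 0 → root in [6.303750, 6.396875]
Midpoint of [6.303750, 6.396875] = 6.350312

6.35031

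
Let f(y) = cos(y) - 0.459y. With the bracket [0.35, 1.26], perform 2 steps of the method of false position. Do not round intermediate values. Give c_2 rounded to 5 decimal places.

f(0.350000) = 0.778723, f(1.260000) = -0.272523
step 1: c = 1.024093, f(c) = 0.049815 > 0 → new bracket [1.024093, 1.260000]
step 2: c = 1.060551, f(c) = 0.001599 > 0 → new bracket [1.060551, 1.260000]

1.06055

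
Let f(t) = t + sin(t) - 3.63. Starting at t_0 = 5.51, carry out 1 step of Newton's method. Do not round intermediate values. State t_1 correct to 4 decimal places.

4.8213

Newton update: t ← t − f(t)/f'(t).
f'(t) = 1 + cos(t)
t_0 = 5.510000: f = 1.181582, f' = 1.715690 → t_1 = 5.510000 - (1.181582)/(1.715690) = 4.821308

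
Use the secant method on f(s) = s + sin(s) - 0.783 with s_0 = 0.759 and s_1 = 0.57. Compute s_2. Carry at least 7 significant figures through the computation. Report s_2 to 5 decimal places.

0.38712

f(s_0) = 0.664196, f(s_1) = 0.326632
s_2 = 0.570000 - (0.326632)·(0.570000 - 0.759000)/(0.326632 - (0.664196)) = 0.387121; f(s_2) = -0.018355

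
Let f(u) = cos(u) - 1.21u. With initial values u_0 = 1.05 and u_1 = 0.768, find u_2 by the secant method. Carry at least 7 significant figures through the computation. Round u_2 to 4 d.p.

0.6628

f(u_0) = -0.772929, f(u_1) = -0.209978
u_2 = 0.768000 - (-0.209978)·(0.768000 - 1.050000)/(-0.209978 - (-0.772929)) = 0.662815; f(u_2) = -0.013743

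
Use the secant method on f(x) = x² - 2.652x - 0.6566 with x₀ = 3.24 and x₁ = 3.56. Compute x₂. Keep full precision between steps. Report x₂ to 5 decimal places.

f(x_0) = 1.248520, f(x_1) = 2.575880
x_2 = 3.560000 - (2.575880)·(3.560000 - 3.240000)/(2.575880 - (1.248520)) = 2.939007; f(x_2) = 0.186915

2.93901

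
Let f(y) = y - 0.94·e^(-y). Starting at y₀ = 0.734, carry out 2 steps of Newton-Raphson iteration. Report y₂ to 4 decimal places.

0.5450

Newton update: y ← y − f(y)/f'(y).
f'(y) = 1 + 0.94·e^(-y)
y_0 = 0.734000: f = 0.282814, f' = 1.451186 → y_1 = 0.734000 - (0.282814)/(1.451186) = 0.539115
y_1 = 0.539115: f = -0.009153, f' = 1.548268 → y_2 = 0.539115 - (-0.009153)/(1.548268) = 0.545027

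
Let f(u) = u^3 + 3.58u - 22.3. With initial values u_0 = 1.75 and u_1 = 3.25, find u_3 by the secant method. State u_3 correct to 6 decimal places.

f(u_0) = -10.675625, f(u_1) = 23.663125
u_2 = 3.250000 - (23.663125)·(3.250000 - 1.750000)/(23.663125 - (-10.675625)) = 2.216337; f(u_2) = -3.478530
u_3 = 2.216337 - (-3.478530)·(2.216337 - 3.250000)/(-3.478530 - (23.663125)) = 2.348814; f(u_3) = -0.933019

2.348814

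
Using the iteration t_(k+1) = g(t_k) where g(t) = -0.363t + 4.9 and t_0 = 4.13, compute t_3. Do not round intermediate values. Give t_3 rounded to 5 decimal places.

t_1 = g(4.130000) = 3.400810
t_2 = g(3.400810) = 3.665506
t_3 = g(3.665506) = 3.569421

3.56942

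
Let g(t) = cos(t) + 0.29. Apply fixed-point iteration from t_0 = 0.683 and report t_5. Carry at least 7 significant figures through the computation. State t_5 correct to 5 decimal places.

0.96787

t_1 = g(0.683000) = 1.065683
t_2 = g(1.065683) = 0.773907
t_3 = g(0.773907) = 1.005186
t_4 = g(1.005186) = 0.825932
t_5 = g(0.825932) = 0.967872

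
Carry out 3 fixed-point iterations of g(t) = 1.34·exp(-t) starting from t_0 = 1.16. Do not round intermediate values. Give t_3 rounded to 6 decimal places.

t_1 = g(1.160000) = 0.420071
t_2 = g(0.420071) = 0.880380
t_3 = g(0.880380) = 0.555598

0.555598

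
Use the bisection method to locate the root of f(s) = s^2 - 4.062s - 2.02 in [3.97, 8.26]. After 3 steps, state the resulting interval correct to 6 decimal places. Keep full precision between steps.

f(3.970000) = -2.385240, f(8.260000) = 32.655480 (opposite signs)
step 1: m = 6.115000, f(m) = 10.534095 > 0 → root in [3.970000, 6.115000]
step 2: m = 5.042500, f(m) = 2.924171 > 0 → root in [3.970000, 5.042500]
step 3: m = 4.506250, f(m) = -0.018098 < 0 → root in [4.506250, 5.042500]

[4.506250, 5.042500]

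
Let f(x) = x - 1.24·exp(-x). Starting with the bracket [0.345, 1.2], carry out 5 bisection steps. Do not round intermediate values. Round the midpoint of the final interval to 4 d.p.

f(0.345000) = -0.533193, f(1.200000) = 0.826519 (opposite signs)
step 1: m = 0.772500, f(m) = 0.199797 > 0 → root in [0.345000, 0.772500]
step 2: m = 0.558750, f(m) = -0.150435 < 0 → root in [0.558750, 0.772500]
step 3: m = 0.665625, f(m) = 0.028324 > 0 → root in [0.558750, 0.665625]
step 4: m = 0.612187, f(m) = -0.060095 < 0 → root in [0.612187, 0.665625]
step 5: m = 0.638906, f(m) = -0.015652 < 0 → root in [0.638906, 0.665625]
Midpoint of [0.638906, 0.665625] = 0.652266

0.6523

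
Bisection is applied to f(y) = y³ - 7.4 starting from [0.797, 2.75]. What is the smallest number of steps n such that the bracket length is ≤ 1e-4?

Initial width b − a = 2.75 − 0.797 = 1.953000.
After n steps the width is (b−a)/2^n; need (b−a)/2^n ≤ 1e-4.
So n ≥ log₂(1.953000/1e-4) = log₂(19530.0000) ≈ 14.2534.
Hence n = 15.

15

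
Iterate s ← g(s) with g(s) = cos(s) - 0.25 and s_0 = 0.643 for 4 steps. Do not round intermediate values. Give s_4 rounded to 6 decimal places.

0.589738

s_1 = g(0.643000) = 0.550301
s_2 = g(0.550301) = 0.602367
s_3 = g(0.602367) = 0.573997
s_4 = g(0.573997) = 0.589738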